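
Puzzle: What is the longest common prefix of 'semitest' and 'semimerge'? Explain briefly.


Compare from the start: 4 characters match: 'semi'. Mismatch at position 5: 't' vs 'm'.

semi


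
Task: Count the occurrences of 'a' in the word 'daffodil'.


Letter 'a' in 'daffodil': found at position(s) 2 = 1 occurrence(s).

1


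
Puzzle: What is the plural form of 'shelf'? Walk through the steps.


Apply rule: Change -f to -ves. 'shelf' becomes 'shelves'.

shelves


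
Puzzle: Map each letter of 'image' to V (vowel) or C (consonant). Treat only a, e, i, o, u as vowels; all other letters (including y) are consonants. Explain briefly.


Letter mapping: i = V, m = C, a = V, g = C, e = V.

VCVCV


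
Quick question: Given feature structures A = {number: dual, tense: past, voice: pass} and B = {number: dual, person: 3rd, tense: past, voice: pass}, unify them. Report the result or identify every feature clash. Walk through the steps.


Compare features:
number: A=dual vs B=dual -> unified: dual
person: A=_ vs B=3rd -> unified: 3rd
tense: A=past vs B=past -> unified: past
voice: A=pass vs B=pass -> unified: pass
No clashes found.

Unified: {number: dual, person: 3rd, tense: past, voice: pass}


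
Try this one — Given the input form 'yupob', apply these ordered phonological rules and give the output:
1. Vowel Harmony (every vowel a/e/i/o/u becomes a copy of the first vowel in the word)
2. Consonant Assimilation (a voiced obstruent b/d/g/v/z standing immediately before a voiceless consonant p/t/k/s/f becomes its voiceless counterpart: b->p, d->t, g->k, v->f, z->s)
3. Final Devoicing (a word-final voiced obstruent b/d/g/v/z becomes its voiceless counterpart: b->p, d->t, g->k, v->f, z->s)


Starting form: 'yupob'
Rule 1: Vowel Harmony: all vowels become 'u' (matching first vowel). 'yupob' -> 'yupub'
Rule 2: Consonant Assimilation: no voiced obstruent (b/d/g/v/z) stands immediately before a voiceless consonant (p/t/k/s/f). No change.
Rule 3: Final Devoicing: word-final voiced obstruent 'b' becomes voiceless 'p'. 'yupub' -> 'yupup'
Final form: 'yupup'

yupup


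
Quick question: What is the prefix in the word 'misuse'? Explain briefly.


The word 'misuse' = 'mis' (prefix) + 'use' (root). The prefix is 'mis'.

mis


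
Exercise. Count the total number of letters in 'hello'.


Spell out 'hello' and number each letter: h(1), e(2), l(3), l(4), o(5). Total: 5 letters.

5


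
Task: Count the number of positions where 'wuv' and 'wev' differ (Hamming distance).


Alignment:
Position 1: 'w' vs 'w' = match
Position 2: 'u' vs 'e' = DIFFER
Position 3: 'v' vs 'v' = match
Total differences: 1

1


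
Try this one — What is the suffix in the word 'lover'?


The word 'lover' = 'love' (root) + '-er' (suffix). The suffix is '-er'.

er


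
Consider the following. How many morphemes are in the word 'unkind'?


Decomposition: un- (prefix) + kind (root) = 2 morpheme(s)

2 morphemes


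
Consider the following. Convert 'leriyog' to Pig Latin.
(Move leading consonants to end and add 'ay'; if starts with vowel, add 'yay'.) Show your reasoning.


'leriyog': move consonant cluster 'l' to end and add 'ay': 'eriyoglay'.

eriyoglay


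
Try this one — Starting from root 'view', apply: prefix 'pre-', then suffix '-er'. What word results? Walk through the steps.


Step 1: Add prefix 'pre-' to 'view' = 'preview'
Step 2: Add suffix '-er' to 'preview' = 'previewer'

previewer


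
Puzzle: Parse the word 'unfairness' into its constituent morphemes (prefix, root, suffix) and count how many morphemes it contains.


Step 1: Identify prefix: 'un' (meaning: not/reverse)
Step 2: Identify root: 'fair'
Step 3: Identify suffix(es): 'ness'
Decomposition: un- (prefix: not/reverse) + fair (root) + -ness (suffix: state of)
Total morphemes: 3

3 morphemes (un- (prefix: not/reverse) + fair (root) + -ness (suffix: state of))


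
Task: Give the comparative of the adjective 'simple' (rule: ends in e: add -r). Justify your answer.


Apply comparative formation (ends in e: add -r): 'simple' -> 'simpler'.

simpler


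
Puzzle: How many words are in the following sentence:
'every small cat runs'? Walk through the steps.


Split into words: every | small | cat | runs = 4 words.

4


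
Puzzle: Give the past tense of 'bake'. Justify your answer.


Apply rule: Add -d (word ends in -e). 'bake' becomes 'baked'.

baked


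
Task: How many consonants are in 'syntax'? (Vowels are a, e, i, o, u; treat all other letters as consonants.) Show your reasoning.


Consonants in 'syntax': s, y, n, t, x = 5 consonants.

5


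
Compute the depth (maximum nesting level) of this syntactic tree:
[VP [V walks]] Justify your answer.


Count bracket nesting levels:
'[' at pos 0: depth = 1
'[' at pos 4: depth = 2
Maximum depth reached: 2

2


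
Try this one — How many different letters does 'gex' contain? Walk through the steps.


Unique letters in 'gex': {e, g, x} = 3 distinct letters.

3


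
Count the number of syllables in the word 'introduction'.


Break 'introduction' into syllables: in-tro-duc-tion -> in | tro | duc | tion = 4 syllables

4 syllables


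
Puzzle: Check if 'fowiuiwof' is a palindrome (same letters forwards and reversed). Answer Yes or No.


Forward: 'fowiuiwof'
Reversed: 'fowiuiwof'
They are identical.

Yes


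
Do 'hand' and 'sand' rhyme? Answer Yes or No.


Rime (stressed vowel + following sounds) of 'hand': -and = /ænd/
Rime of 'sand': -and = /ænd/
/ænd/ and /ænd/ are the same ending sound, so the words rhyme.

Yes


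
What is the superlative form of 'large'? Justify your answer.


Apply superlative formation (ends in e: add -st): 'large' -> 'largest'.

largest


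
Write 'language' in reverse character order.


Reverse 'language' character by character: 'egaugnal'.

egaugnal


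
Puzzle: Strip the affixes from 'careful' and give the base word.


Remove suffix '-ful' from 'careful' to get root 'care'.

care


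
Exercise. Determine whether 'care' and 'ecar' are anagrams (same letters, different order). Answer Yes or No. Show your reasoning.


Sorted letters of 'care': 'acer'
Sorted letters of 'ecar': 'acer'
They match.

Yes


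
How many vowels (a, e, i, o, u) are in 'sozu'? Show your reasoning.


Vowels in 'sozu': o, u = 2 vowels.

2


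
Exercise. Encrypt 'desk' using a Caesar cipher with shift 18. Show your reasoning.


Shift each letter by 18: d -> v, e -> w, s -> k, k -> c. Result: 'vwkc'.

vwkc


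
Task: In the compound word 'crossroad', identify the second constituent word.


Split 'crossroad' into 'cross' + 'road'. The second part is 'road'.

road


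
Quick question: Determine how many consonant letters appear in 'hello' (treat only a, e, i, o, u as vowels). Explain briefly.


Consonants in 'hello': h, l, l = 3 consonants.

3


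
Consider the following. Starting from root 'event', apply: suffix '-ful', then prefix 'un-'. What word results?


Step 1: Add suffix '-ful' to 'event' = 'eventful'
Step 2: Add prefix 'un-' to 'eventful' = 'uneventful'

uneventful


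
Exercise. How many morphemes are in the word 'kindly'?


Decomposition: kind (root) + -ly (suffix) = 2 morpheme(s)

2 morphemes


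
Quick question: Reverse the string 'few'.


Reverse 'few' character by character: 'wef'.

wef


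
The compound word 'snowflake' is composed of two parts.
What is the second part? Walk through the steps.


Split 'snowflake' into 'snow' + 'flake'. The second part is 'flake'.

flake


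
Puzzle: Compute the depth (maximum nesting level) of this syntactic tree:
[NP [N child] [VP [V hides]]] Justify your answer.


Count bracket nesting levels:
'[' at pos 0: depth = 1
'[' at pos 4: depth = 2
'[' at pos 14: depth = 2
'[' at pos 18: depth = 3
Maximum depth reached: 3

3


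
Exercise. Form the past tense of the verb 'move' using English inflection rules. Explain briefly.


Apply rule: Add -d (word ends in -e). 'move' becomes 'moved'.

moved


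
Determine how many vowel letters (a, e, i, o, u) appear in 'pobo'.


Vowels in 'pobo': o, o = 2 vowels.

2


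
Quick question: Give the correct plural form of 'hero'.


Apply rule: Add -es (consonant + o). 'hero' becomes 'heroes'.

heroes


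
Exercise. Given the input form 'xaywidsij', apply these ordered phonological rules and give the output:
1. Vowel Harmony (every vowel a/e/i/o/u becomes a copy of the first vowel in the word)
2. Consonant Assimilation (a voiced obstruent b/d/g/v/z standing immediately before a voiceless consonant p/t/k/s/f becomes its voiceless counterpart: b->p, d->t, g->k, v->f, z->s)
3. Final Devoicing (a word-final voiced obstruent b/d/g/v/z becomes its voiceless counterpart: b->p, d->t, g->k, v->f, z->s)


Starting form: 'xaywidsij'
Rule 1: Vowel Harmony: all vowels become 'a' (matching first vowel). 'xaywidsij' -> 'xaywadsaj'
Rule 2: Consonant Assimilation: voiced obstruent before voiceless consonant becomes voiceless ('ds' -> 'ts'). 'xaywadsaj' -> 'xaywatsaj'
Rule 3: Final Devoicing: final consonant 'j' is not one of the voiced obstruents b/d/g/v/z. No change.
Final form: 'xaywatsaj'

xaywatsaj


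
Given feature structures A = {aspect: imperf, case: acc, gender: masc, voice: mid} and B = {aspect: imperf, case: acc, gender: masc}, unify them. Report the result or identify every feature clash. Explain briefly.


Compare features:
aspect: A=imperf vs B=imperf -> unified: imperf
case: A=acc vs B=acc -> unified: acc
gender: A=masc vs B=masc -> unified: masc
voice: A=mid vs B=_ -> unified: mid
No clashes found.

Unified: {aspect: imperf, case: acc, gender: masc, voice: mid}


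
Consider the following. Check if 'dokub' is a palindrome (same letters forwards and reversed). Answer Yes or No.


Forward: 'dokub'
Reversed: 'bukod'
They differ.

No


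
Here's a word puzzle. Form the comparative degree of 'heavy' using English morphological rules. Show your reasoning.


Apply comparative formation (consonant + y: change y to i, add -er): 'heavy' -> 'heavier'.

heavier


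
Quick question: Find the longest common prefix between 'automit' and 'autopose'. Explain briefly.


Compare from the start: 4 characters match: 'auto'. Mismatch at position 5: 'm' vs 'p'.

auto


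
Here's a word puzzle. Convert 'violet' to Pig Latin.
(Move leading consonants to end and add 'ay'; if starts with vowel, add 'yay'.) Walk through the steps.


'violet': move consonant cluster 'v' to end and add 'ay': 'ioletvay'.

ioletvay


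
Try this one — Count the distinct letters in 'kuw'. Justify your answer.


Unique letters in 'kuw': {k, u, w} = 3 distinct letters.

3


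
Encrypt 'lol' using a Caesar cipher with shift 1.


Shift each letter by 1: l -> m, o -> p, l -> m. Result: 'mpm'.

mpm


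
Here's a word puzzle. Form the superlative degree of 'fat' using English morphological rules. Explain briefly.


Apply superlative formation (double final consonant, add -est): 'fat' -> 'fattest'.

fattest


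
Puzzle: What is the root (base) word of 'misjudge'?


Remove prefix 'mis' from 'misjudge' to get root 'judge'.

judge


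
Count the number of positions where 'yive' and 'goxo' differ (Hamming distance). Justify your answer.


Alignment:
Position 1: 'y' vs 'g' = DIFFER
Position 2: 'i' vs 'o' = DIFFER
Position 3: 'v' vs 'x' = DIFFER
Position 4: 'e' vs 'o' = DIFFER
Total differences: 4

4


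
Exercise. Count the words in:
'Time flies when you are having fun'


Split into words: Time | flies | when | you | are | having | fun = 7 words.

7


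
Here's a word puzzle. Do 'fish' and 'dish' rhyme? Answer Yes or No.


Rime (stressed vowel + following sounds) of 'fish': -ish = /ɪʃ/
Rime of 'dish': -ish = /ɪʃ/
/ɪʃ/ and /ɪʃ/ are the same ending sound, so the words rhyme.

Yes


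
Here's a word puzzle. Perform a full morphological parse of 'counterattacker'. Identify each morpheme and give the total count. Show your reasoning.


Step 1: Identify prefix: 'counter' (meaning: against)
Step 2: Identify root: 'attack'
Step 3: Identify suffix(es): 'er'
Decomposition: counter- (prefix: against) + attack (root) + -er (suffix: one who)
Total morphemes: 3

3 morphemes (counter- (prefix: against) + attack (root) + -er (suffix: one who))


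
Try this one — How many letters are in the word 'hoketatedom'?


Spell out 'hoketatedom' and number each letter: h(1), o(2), k(3), e(4), t(5), a(6), t(7), e(8), d(9), o(10), m(11). Total: 11 letters.

11


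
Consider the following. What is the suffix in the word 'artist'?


The word 'artist' = 'art' (root) + '-ist' (suffix). The suffix is '-ist'.

ist


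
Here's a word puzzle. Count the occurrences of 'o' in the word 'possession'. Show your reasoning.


Letter 'o' in 'possession': found at position(s) 2, 9 = 2 occurrence(s).

2


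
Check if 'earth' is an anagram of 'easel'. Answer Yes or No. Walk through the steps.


Sorted letters of 'earth': 'aehrt'
Sorted letters of 'easel': 'aeels'
They do not match.

No


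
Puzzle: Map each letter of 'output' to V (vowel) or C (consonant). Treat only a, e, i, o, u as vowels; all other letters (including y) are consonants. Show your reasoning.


Letter mapping: o = V, u = V, t = C, p = C, u = V, t = C.

VVCCVC


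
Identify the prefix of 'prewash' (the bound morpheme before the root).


The word 'prewash' = 'pre' (prefix) + 'wash' (root). The prefix is 'pre'.

pre


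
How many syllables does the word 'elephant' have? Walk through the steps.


Break 'elephant' into syllables: el-e-phant -> el | e | phant = 3 syllables

3 syllables


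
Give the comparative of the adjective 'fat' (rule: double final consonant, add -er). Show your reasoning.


Apply comparative formation (double final consonant, add -er): 'fat' -> 'fatter'.

fatter


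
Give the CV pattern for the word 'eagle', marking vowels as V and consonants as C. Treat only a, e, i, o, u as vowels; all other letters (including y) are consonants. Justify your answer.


Letter mapping: e = V, a = V, g = C, l = C, e = V.

VVCCV


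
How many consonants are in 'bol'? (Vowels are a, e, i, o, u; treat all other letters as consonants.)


Consonants in 'bol': b, l = 2 consonants.

2


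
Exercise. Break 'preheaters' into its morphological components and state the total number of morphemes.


Step 1: Identify prefix: 'pre' (meaning: before)
Step 2: Identify root: 'heat'
Step 3: Identify suffix(es): 'er, s'
Decomposition: pre- (prefix: before) + heat (root) + -er (suffix: one who) + -s (plural)
Total morphemes: 4

4 morphemes (pre- (prefix: before) + heat (root) + -er (suffix: one who) + -s (plural))


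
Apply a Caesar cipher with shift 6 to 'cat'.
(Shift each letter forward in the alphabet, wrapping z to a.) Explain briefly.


Shift each letter by 6: c -> i, a -> g, t -> z. Result: 'igz'.

igz


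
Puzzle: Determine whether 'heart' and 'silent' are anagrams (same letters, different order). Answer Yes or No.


Sorted letters of 'heart': 'aehrt'
Sorted letters of 'silent': 'eilnst'
They do not match.

No


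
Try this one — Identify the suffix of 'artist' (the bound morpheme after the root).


The word 'artist' = 'art' (root) + '-ist' (suffix). The suffix is '-ist'.

ist


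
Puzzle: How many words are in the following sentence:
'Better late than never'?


Split into words: Better | late | than | never = 4 words.

4


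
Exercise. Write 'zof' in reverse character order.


Reverse 'zof' character by character: 'foz'.

foz


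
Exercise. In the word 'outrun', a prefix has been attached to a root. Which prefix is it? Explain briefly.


The word 'outrun' = 'out' (prefix) + 'run' (root). The prefix is 'out'.

out


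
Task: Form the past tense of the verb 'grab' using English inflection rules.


Apply rule: Double final consonant and add -ed. 'grab' becomes 'grabbed'.

grabbed


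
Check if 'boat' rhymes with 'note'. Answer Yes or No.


Rime (stressed vowel + following sounds) of 'boat': -oat = /oʊt/
Rime of 'note': -ote = /oʊt/
/oʊt/ and /oʊt/ are the same ending sound, so the words rhyme.

Yes


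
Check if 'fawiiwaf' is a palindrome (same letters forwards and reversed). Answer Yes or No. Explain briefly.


Forward: 'fawiiwaf'
Reversed: 'fawiiwaf'
They are identical.

Yes


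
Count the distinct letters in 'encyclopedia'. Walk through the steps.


Unique letters in 'encyclopedia': {a, c, d, e, i, l, n, o, p, y} = 10 distinct letters.

10


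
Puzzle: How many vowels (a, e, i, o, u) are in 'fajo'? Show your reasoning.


Vowels in 'fajo': a, o = 2 vowels.

2


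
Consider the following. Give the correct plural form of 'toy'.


Apply rule: Add -s. 'toy' becomes 'toys'.

toys


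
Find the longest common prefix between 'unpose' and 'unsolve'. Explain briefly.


Compare from the start: 2 characters match: 'un'. Mismatch at position 3: 'p' vs 's'.

un


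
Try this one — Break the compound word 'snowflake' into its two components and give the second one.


Split 'snowflake' into 'snow' + 'flake'. The second part is 'flake'.

flake


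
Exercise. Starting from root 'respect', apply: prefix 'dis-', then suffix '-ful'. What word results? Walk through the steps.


Step 1: Add prefix 'dis-' to 'respect' = 'disrespect'
Step 2: Add suffix '-ful' to 'disrespect' = 'disrespectful'

disrespectful


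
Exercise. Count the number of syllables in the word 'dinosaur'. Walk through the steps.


Break 'dinosaur' into syllables: di-no-saur -> di | no | saur = 3 syllables

3 syllables


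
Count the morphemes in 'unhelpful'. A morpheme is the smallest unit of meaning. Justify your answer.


Decomposition: un- (prefix) + help (root) + -ful (suffix) = 3 morpheme(s)

3 morphemes


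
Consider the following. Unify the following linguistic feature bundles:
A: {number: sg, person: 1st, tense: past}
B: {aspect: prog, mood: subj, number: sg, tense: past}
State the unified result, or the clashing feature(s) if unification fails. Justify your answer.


Compare features:
aspect: A=_ vs B=prog -> unified: prog
mood: A=_ vs B=subj -> unified: subj
number: A=sg vs B=sg -> unified: sg
person: A=1st vs B=_ -> unified: 1st
tense: A=past vs B=past -> unified: past
No clashes found.

Unified: {aspect: prog, mood: subj, number: sg, person: 1st, tense: past}


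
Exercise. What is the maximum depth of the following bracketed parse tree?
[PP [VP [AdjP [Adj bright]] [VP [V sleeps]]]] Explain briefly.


Count bracket nesting levels:
'[' at pos 0: depth = 1
'[' at pos 4: depth = 2
'[' at pos 8: depth = 3
'[' at pos 14: depth = 4
'[' at pos 28: depth = 3
'[' at pos 32: depth = 4
Maximum depth reached: 4

4


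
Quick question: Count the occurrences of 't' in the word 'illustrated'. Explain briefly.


Letter 't' in 'illustrated': found at position(s) 6, 9 = 2 occurrence(s).

2


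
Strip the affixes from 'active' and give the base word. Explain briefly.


Remove suffix '-ive' from 'active' to get root 'act'.

act


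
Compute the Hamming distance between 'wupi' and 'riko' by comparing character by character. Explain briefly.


Alignment:
Position 1: 'w' vs 'r' = DIFFER
Position 2: 'u' vs 'i' = DIFFER
Position 3: 'p' vs 'k' = DIFFER
Position 4: 'i' vs 'o' = DIFFER
Total differences: 4

4


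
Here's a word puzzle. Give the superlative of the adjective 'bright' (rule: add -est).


Apply superlative formation (add -est): 'bright' -> 'brightest'.

brightest


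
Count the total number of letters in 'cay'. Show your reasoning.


Spell out 'cay' and number each letter: c(1), a(2), y(3). Total: 3 letters.

3


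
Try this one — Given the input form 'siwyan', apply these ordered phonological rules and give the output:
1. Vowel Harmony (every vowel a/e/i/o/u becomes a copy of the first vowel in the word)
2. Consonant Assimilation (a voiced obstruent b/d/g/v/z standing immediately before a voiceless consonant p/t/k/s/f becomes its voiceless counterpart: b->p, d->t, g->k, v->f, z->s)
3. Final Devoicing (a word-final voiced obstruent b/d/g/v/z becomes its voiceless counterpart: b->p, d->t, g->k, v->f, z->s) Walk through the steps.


Starting form: 'siwyan'
Rule 1: Vowel Harmony: all vowels become 'i' (matching first vowel). 'siwyan' -> 'siwyin'
Rule 2: Consonant Assimilation: no voiced obstruent (b/d/g/v/z) stands immediately before a voiceless consonant (p/t/k/s/f). No change.
Rule 3: Final Devoicing: final consonant 'n' is not one of the voiced obstruents b/d/g/v/z. No change.
Final form: 'siwyin'

siwyin


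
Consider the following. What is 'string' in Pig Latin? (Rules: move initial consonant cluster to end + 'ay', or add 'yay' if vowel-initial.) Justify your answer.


'string': move consonant cluster 'str' to end and add 'ay': 'ingstray'.

ingstray


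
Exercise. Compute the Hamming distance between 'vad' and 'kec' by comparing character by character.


Alignment:
Position 1: 'v' vs 'k' = DIFFER
Position 2: 'a' vs 'e' = DIFFER
Position 3: 'd' vs 'c' = DIFFER
Total differences: 3

3


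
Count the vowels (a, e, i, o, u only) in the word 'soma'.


Vowels in 'soma': o, a = 2 vowels.

2


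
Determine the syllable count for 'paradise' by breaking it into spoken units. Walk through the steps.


Break 'paradise' into syllables: par-a-dise -> par | a | dise = 3 syllables

3 syllables


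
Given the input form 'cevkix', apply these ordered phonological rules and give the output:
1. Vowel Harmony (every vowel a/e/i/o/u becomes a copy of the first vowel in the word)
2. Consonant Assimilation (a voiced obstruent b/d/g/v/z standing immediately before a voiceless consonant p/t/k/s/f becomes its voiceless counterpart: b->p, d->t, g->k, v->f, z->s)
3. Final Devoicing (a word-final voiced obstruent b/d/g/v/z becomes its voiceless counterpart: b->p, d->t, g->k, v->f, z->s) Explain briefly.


Starting form: 'cevkix'
Rule 1: Vowel Harmony: all vowels become 'e' (matching first vowel). 'cevkix' -> 'cevkex'
Rule 2: Consonant Assimilation: voiced obstruent before voiceless consonant becomes voiceless ('vk' -> 'fk'). 'cevkex' -> 'cefkex'
Rule 3: Final Devoicing: final consonant 'x' is not one of the voiced obstruents b/d/g/v/z. No change.
Final form: 'cefkex'

cefkex


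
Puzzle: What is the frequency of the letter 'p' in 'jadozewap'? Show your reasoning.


Letter 'p' in 'jadozewap': found at position(s) 9 = 1 occurrence(s).

1


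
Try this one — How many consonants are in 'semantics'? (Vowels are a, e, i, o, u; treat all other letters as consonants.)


Consonants in 'semantics': s, m, n, t, c, s = 6 consonants.

6


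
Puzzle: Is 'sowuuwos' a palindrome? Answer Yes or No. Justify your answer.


Forward: 'sowuuwos'
Reversed: 'sowuuwos'
They are identical.

Yes


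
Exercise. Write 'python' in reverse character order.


Reverse 'python' character by character: 'nohtyp'.

nohtyp


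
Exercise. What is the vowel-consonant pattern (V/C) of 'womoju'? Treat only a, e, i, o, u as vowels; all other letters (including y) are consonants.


Letter mapping: w = C, o = V, m = C, o = V, j = C, u = V.

CVCVCV


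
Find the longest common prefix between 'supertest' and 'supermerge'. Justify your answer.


Compare from the start: 5 characters match: 'super'. Mismatch at position 6: 't' vs 'm'.

super


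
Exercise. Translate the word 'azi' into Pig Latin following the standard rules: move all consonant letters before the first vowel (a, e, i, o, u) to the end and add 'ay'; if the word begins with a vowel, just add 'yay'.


'azi' starts with a vowel, so add 'yay': 'aziyay'.

aziyay


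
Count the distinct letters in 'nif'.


Unique letters in 'nif': {f, i, n} = 3 distinct letters.

3


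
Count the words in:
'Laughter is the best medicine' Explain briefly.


Split into words: Laughter | is | the | best | medicine = 5 words.

5


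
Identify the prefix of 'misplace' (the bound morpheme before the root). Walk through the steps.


The word 'misplace' = 'mis' (prefix) + 'place' (root). The prefix is 'mis'.

mis


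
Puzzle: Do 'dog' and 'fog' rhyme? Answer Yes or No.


Rime (stressed vowel + following sounds) of 'dog': -og = /ɒg/
Rime of 'fog': -og = /ɒg/
/ɒg/ and /ɒg/ are the same ending sound, so the words rhyme.

Yes


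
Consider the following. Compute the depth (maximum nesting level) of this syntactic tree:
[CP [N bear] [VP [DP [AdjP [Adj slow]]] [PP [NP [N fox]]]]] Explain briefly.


Count bracket nesting levels:
'[' at pos 0: depth = 1
'[' at pos 4: depth = 2
'[' at pos 13: depth = 2
'[' at pos 17: depth = 3
'[' at pos 21: depth = 4
'[' at pos 27: depth = 5
'[' at pos 40: depth = 3
'[' at pos 44: depth = 4
'[' at pos 48: depth = 5
Maximum depth reached: 5

5


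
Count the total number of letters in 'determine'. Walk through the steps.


Spell out 'determine' and number each letter: d(1), e(2), t(3), e(4), r(5), m(6), i(7), n(8), e(9). Total: 9 letters.

9


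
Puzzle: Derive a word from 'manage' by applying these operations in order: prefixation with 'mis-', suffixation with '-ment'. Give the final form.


Step 1: Add prefix 'mis-' to 'manage' = 'mismanage'
Step 2: Add suffix '-ment' to 'mismanage' = 'mismanagement'

mismanagement


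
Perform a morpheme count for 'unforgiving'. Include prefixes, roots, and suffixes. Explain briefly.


Decomposition: un- (prefix) + forgive (root) + -ing (suffix) = 3 morpheme(s)

3 morphemes


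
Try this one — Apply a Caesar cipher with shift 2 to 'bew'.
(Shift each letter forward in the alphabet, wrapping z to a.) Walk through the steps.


Shift each letter by 2: b -> d, e -> g, w -> y. Result: 'dgy'.

dgy


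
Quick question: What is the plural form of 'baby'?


Apply rule: Change -y to -ies (consonant + y). 'baby' becomes 'babies'.

babies


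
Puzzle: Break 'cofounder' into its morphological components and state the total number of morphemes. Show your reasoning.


Step 1: Identify prefix: 'co' (meaning: together)
Step 2: Identify root: 'found'
Step 3: Identify suffix(es): 'er'
Decomposition: co- (prefix: together) + found (root) + -er (suffix: one who)
Total morphemes: 3

3 morphemes (co- (prefix: together) + found (root) + -er (suffix: one who))


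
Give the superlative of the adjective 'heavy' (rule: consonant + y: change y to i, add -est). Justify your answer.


Apply superlative formation (consonant + y: change y to i, add -est): 'heavy' -> 'heaviest'.

heaviest


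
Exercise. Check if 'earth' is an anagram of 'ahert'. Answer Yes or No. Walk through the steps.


Sorted letters of 'earth': 'aehrt'
Sorted letters of 'ahert': 'aehrt'
They match.

Yes


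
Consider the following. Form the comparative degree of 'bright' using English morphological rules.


Apply comparative formation (add -er): 'bright' -> 'brighter'.

brighter


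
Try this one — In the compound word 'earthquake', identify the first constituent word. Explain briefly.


Split 'earthquake' into 'earth' + 'quake'. The first part is 'earth'.

earth


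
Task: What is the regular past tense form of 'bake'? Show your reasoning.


Apply rule: Add -d (word ends in -e). 'bake' becomes 'baked'.

baked


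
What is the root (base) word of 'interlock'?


Remove prefix 'inter' from 'interlock' to get root 'lock'.

lock


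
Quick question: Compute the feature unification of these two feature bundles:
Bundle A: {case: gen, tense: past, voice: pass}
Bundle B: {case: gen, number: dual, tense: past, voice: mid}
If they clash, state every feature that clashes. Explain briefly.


Compare features:
case: A=gen vs B=gen -> unified: gen
number: A=_ vs B=dual -> unified: dual
tense: A=past vs B=past -> unified: past
voice: A=pass vs B=mid -> CLASH
Clash detected on feature 'voice' (pass vs mid); unification fails.

CLASH on 'voice' (pass vs mid)


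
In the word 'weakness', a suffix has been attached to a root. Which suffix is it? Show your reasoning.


The word 'weakness' = 'weak' (root) + '-ness' (suffix). The suffix is '-ness'.

ness


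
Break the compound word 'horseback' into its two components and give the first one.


Split 'horseback' into 'horse' + 'back'. The first part is 'horse'.

horse


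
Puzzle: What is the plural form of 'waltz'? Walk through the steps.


Apply rule: Add -es (sibilant/fricative ending). 'waltz' becomes 'waltzes'.

waltzes


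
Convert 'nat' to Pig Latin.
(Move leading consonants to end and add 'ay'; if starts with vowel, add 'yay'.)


'nat': move consonant cluster 'n' to end and add 'ay': 'atnay'.

atnay


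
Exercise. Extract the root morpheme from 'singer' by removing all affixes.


Remove suffix '-er' from 'singer' to get root 'sing'.

sing


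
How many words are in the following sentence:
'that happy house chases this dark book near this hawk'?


Split into words: that | happy | house | chases | this | dark | book | near | this | hawk = 10 words.

10


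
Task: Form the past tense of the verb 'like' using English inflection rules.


Apply rule: Add -d (word ends in -e). 'like' becomes 'liked'.

liked


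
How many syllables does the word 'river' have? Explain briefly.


Break 'river' into syllables: riv-er -> riv | er = 2 syllables

2 syllables


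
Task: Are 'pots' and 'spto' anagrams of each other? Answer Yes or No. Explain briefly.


Sorted letters of 'pots': 'opst'
Sorted letters of 'spto': 'opst'
They match.

Yes


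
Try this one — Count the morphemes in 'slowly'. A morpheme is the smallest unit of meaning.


Decomposition: slow (root) + -ly (suffix) = 2 morpheme(s)

2 morphemes


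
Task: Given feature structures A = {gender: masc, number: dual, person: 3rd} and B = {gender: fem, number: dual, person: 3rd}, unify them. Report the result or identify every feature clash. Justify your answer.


Compare features:
gender: A=masc vs B=fem -> CLASH
number: A=dual vs B=dual -> unified: dual
person: A=3rd vs B=3rd -> unified: 3rd
Clash detected on feature 'gender' (masc vs fem); unification fails.

CLASH on 'gender' (masc vs fem)


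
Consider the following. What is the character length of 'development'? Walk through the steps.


Spell out 'development' and number each letter: d(1), e(2), v(3), e(4), l(5), o(6), p(7), m(8), e(9), n(10), t(11). Total: 11 letters.

11


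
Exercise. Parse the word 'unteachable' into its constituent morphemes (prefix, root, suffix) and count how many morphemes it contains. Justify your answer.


Step 1: Identify prefix: 'un' (meaning: not/reverse)
Step 2: Identify root: 'teach'
Step 3: Identify suffix(es): 'able'
Decomposition: un- (prefix: not/reverse) + teach (root) + -able (suffix: capable of)
Total morphemes: 3

3 morphemes (un- (prefix: not/reverse) + teach (root) + -able (suffix: capable of))


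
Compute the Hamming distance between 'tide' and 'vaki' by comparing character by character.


Alignment:
Position 1: 't' vs 'v' = DIFFER
Position 2: 'i' vs 'a' = DIFFER
Position 3: 'd' vs 'k' = DIFFER
Position 4: 'e' vs 'i' = DIFFER
Total differences: 4

4


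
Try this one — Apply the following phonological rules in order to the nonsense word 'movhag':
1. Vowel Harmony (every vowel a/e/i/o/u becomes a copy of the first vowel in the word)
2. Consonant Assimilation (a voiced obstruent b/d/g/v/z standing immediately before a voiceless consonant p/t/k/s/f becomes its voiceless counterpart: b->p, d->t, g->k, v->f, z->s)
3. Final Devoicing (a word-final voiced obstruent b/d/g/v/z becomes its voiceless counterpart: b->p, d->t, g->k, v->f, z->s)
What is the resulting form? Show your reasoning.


Starting form: 'movhag'
Rule 1: Vowel Harmony: all vowels become 'o' (matching first vowel). 'movhag' -> 'movhog'
Rule 2: Consonant Assimilation: no voiced obstruent (b/d/g/v/z) stands immediately before a voiceless consonant (p/t/k/s/f). No change.
Rule 3: Final Devoicing: word-final voiced obstruent 'g' becomes voiceless 'k'. 'movhog' -> 'movhok'
Final form: 'movhok'

movhok


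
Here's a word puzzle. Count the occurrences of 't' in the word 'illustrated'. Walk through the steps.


Letter 't' in 'illustrated': found at position(s) 6, 9 = 2 occurrence(s).

2


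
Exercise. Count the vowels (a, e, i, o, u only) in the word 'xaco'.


Vowels in 'xaco': a, o = 2 vowels.

2


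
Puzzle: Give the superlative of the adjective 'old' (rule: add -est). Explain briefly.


Apply superlative formation (add -est): 'old' -> 'oldest'.

oldest


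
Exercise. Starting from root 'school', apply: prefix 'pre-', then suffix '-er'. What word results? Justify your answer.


Step 1: Add prefix 'pre-' to 'school' = 'preschool'
Step 2: Add suffix '-er' to 'preschool' = 'preschooler'

preschooler


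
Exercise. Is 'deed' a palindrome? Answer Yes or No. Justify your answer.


Forward: 'deed'
Reversed: 'deed'
They are identical.

Yes


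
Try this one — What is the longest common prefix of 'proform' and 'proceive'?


Compare from the start: 3 characters match: 'pro'. Mismatch at position 4: 'f' vs 'c'.

pro


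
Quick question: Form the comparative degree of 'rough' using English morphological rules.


Apply comparative formation (add -er): 'rough' -> 'rougher'.

rougher


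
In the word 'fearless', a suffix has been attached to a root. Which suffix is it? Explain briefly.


The word 'fearless' = 'fear' (root) + '-less' (suffix). The suffix is '-less'.

less


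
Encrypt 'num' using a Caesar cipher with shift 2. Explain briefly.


Shift each letter by 2: n -> p, u -> w, m -> o. Result: 'pwo'.

pwo


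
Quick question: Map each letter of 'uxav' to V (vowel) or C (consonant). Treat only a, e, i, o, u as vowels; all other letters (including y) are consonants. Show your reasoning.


Letter mapping: u = V, x = C, a = V, v = C.

VCVC


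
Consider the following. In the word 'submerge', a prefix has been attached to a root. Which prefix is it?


The word 'submerge' = 'sub' (prefix) + 'merge' (root). The prefix is 'sub'.

sub


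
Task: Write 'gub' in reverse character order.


Reverse 'gub' character by character: 'bug'.

bug


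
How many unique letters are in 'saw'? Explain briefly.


Unique letters in 'saw': {a, s, w} = 3 distinct letters.

3


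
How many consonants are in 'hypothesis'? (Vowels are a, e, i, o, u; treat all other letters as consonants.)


Consonants in 'hypothesis': h, y, p, t, h, s, s = 7 consonants.

7


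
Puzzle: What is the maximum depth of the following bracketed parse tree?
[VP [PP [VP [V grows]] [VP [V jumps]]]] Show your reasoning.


Count bracket nesting levels:
'[' at pos 0: depth = 1
'[' at pos 4: depth = 2
'[' at pos 8: depth = 3
'[' at pos 12: depth = 4
'[' at pos 23: depth = 3
'[' at pos 27: depth = 4
Maximum depth reached: 4

4


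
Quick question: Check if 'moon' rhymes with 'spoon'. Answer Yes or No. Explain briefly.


Rime (stressed vowel + following sounds) of 'moon': -oon = /uːn/
Rime of 'spoon': -oon = /uːn/
/uːn/ and /uːn/ are the same ending sound, so the words rhyme.

Yes


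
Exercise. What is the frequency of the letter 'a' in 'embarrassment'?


Letter 'a' in 'embarrassment': found at position(s) 4, 7 = 2 occurrence(s).

2


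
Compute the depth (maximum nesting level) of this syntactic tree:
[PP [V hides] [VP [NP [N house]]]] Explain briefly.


Count bracket nesting levels:
'[' at pos 0: depth = 1
'[' at pos 4: depth = 2
'[' at pos 14: depth = 2
'[' at pos 18: depth = 3
'[' at pos 22: depth = 4
Maximum depth reached: 4

4


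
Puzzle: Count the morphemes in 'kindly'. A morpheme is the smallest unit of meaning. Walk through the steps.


Decomposition: kind (root) + -ly (suffix) = 2 morpheme(s)

2 morphemes


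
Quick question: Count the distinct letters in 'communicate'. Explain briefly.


Unique letters in 'communicate': {a, c, e, i, m, n, o, t, u} = 9 distinct letters.

9


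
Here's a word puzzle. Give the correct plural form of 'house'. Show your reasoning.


Apply rule: Add -s. 'house' becomes 'houses'.

houses


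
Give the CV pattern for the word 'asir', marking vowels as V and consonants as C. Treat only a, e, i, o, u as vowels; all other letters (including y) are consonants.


Letter mapping: a = V, s = C, i = V, r = C.

VCVC


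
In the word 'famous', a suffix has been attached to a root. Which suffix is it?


The word 'famous' = 'fame' (root) + '-ous' (suffix). The suffix is '-ous'.

ous


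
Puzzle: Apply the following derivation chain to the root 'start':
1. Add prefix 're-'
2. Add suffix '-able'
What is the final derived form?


Step 1: Add prefix 're-' to 'start' = 'restart'
Step 2: Add suffix '-able' to 'restart' = 'restartable'

restartable


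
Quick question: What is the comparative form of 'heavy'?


Apply comparative formation (consonant + y: change y to i, add -er): 'heavy' -> 'heavier'.

heavier


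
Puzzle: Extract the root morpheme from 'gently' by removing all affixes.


Remove suffix '-ly' from 'gently' to get root 'gentle'.

gentle


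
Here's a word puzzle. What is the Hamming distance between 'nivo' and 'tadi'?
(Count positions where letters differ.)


Alignment:
Position 1: 'n' vs 't' = DIFFER
Position 2: 'i' vs 'a' = DIFFER
Position 3: 'v' vs 'd' = DIFFER
Position 4: 'o' vs 'i' = DIFFER
Total differences: 4

4


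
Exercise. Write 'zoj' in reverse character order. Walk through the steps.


Reverse 'zoj' character by character: 'joz'.

joz


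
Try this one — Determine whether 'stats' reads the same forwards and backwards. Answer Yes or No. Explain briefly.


Forward: 'stats'
Reversed: 'stats'
They are identical.

Yes


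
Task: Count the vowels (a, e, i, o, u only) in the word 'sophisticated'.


Vowels in 'sophisticated': o, i, i, a, e = 5 vowels.

5


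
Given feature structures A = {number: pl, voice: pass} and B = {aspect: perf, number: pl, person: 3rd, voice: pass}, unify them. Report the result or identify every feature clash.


Compare features:
aspect: A=_ vs B=perf -> unified: perf
number: A=pl vs B=pl -> unified: pl
person: A=_ vs B=3rd -> unified: 3rd
voice: A=pass vs B=pass -> unified: pass
No clashes found.

Unified: {aspect: perf, number: pl, person: 3rd, voice: pass}


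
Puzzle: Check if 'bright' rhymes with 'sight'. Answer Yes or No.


Rime (stressed vowel + following sounds) of 'bright': -ight = /aɪt/
Rime of 'sight': -ight = /aɪt/
/aɪt/ and /aɪt/ are the same ending sound, so the words rhyme.

Yes


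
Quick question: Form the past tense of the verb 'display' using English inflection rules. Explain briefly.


Apply rule: Add -ed. 'display' becomes 'displayed'.

displayed


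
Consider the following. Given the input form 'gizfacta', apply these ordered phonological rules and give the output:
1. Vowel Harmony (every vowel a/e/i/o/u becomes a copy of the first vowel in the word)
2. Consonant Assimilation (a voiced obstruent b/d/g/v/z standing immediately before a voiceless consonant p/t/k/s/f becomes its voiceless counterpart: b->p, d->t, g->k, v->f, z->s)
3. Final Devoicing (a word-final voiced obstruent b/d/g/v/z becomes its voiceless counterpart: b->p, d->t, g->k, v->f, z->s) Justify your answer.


Starting form: 'gizfacta'
Rule 1: Vowel Harmony: all vowels become 'i' (matching first vowel). 'gizfacta' -> 'gizficti'
Rule 2: Consonant Assimilation: voiced obstruent before voiceless consonant becomes voiceless ('zf' -> 'sf'). 'gizficti' -> 'gisficti'
Rule 3: Final Devoicing: the word ends in the vowel 'i', not a consonant. No change.
Final form: 'gisficti'

gisficti


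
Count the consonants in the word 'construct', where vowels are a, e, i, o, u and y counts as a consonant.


Consonants in 'construct': c, n, s, t, r, c, t = 7 consonants.

7
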